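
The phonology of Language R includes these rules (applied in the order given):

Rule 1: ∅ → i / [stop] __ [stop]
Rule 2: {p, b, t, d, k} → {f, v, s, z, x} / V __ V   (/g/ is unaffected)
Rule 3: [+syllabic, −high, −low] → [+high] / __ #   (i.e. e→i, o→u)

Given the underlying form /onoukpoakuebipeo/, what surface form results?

onouxifoaxuevifeu

Rule 1 (stop-cluster i-epenthesis): /k/ and /p/ form a stop–stop cluster, so [i] is inserted between them. /onoukpoakuebipeo/ → onoukipoakuebipeo.
Rule 2 (intervocalic spirantization): /k/ is a stop between vowels /u/ and /i/, so it spirantizes to the fricative [x]. /p/ is a stop between vowels /i/ and /o/, so it spirantizes to the fricative [f]. /k/ is a stop between vowels /a/ and /u/, so it spirantizes to the fricative [x]. /b/ is a stop between vowels /e/ and /i/, so it spirantizes to the fricative [v]. /p/ is a stop between vowels /i/ and /e/, so it spirantizes to the fricative [f]. /onoukipoakuebipeo/ → onouxifoaxuevifeo.
Rule 3 (final vowel raising): /o/ is a mid vowel in word-final position, so it raises to [u]. /onouxifoaxuevifeo/ → onouxifoaxuevifeu.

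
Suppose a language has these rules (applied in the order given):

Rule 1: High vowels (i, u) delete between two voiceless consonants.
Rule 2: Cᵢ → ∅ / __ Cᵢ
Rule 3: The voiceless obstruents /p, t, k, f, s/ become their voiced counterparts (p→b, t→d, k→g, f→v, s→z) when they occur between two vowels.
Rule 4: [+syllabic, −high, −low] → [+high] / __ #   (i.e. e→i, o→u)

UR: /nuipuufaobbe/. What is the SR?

nuibuuvaobi

Rule 1 (high vowel syncope): no segment meets the environment; /nuipuufaobbe/ is unchanged.
Rule 2 (degemination): /bb/ is a geminate; the first /b/ deletes. /nuipuufaobbe/ → nuipuufaobe.
Rule 3 (intervocalic voicing): /p/ is a voiceless obstruent between vowels /i/ and /u/, so it voices to [b]. /f/ is a voiceless obstruent between vowels /u/ and /a/, so it voices to [v]. /nuipuufaobe/ → nuibuuvaobe.
Rule 4 (final vowel raising): /e/ is a mid vowel in word-final position, so it raises to [i]. /nuibuuvaobe/ → nuibuuvaobi.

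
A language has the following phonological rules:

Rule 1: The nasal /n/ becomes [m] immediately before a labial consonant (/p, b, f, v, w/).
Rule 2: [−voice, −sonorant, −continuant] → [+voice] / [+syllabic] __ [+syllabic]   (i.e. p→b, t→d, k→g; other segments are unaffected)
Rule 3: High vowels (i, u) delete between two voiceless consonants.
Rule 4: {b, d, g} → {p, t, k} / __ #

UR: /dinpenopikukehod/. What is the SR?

dimpenobigugehot

Rule 1 (nasal place assimilation): /n/ precedes the labial consonant /p/, so it assimilates in place to [m]. /dinpenopikukehod/ → dimpenopikukehod.
Rule 2 (intervocalic voicing): /p/ is a voiceless stop between vowels /o/ and /i/, so it voices to [b]. /k/ is a voiceless stop between vowels /i/ and /u/, so it voices to [g]. /k/ is a voiceless stop between vowels /u/ and /e/, so it voices to [g]. /dimpenopikukehod/ → dimpenobigugehod.
Rule 3 (high vowel syncope): no segment meets the environment; /dimpenobigugehod/ is unchanged.
Rule 4 (final devoicing): /d/ is a voiced stop in word-final position, so it devoices to [t]. /dimpenobigugehod/ → dimpenobigugehot.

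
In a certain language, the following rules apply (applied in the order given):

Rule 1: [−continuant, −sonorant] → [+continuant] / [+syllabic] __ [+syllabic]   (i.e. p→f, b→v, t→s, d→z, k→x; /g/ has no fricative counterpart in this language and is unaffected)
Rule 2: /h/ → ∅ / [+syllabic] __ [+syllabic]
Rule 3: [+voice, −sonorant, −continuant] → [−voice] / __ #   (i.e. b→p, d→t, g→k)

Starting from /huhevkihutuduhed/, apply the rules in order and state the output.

Rule 1 (intervocalic spirantization): /t/ is a stop between vowels /u/ and /u/, so it spirantizes to the fricative [s]. /d/ is a stop between vowels /u/ and /u/, so it spirantizes to the fricative [z]. /huhevkihutuduhed/ → huhevkihusuzuhed.
Rule 2 (intervocalic h-deletion): /h/ occurs between vowels /u/ and /e/, so it deletes. /h/ occurs between vowels /i/ and /u/, so it deletes. /h/ occurs between vowels /u/ and /e/, so it deletes. /huhevkihusuzuhed/ → huevkiusuzued.
Rule 3 (final devoicing): /d/ is a voiced stop in word-final position, so it devoices to [t]. /huevkiusuzued/ → huevkiusuzuet.

huevkiusuzuet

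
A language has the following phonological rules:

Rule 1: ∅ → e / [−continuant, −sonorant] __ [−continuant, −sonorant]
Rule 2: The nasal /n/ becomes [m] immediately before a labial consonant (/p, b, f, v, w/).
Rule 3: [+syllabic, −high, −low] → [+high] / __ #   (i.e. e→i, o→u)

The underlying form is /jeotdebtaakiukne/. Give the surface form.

jeotedebetaakiukni

Rule 1 (stop-cluster e-epenthesis): /t/ and /d/ form a stop–stop cluster, so [e] is inserted between them. /b/ and /t/ form a stop–stop cluster, so [e] is inserted between them. /jeotdebtaakiukne/ → jeotedebetaakiukne.
Rule 2 (nasal place assimilation): no segment meets the environment; /jeotedebetaakiukne/ is unchanged.
Rule 3 (final vowel raising): /e/ is a mid vowel in word-final position, so it raises to [i]. /jeotedebetaakiukne/ → jeotedebetaakiukni.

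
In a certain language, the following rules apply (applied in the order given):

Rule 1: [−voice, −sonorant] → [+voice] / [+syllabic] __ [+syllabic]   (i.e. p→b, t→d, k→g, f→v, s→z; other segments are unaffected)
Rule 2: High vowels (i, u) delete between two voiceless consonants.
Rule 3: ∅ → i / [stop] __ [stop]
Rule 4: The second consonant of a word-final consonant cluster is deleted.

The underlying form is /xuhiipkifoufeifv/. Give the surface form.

xhiipikivouveif

Rule 1 (intervocalic voicing): /f/ is a voiceless obstruent between vowels /i/ and /o/, so it voices to [v]. /f/ is a voiceless obstruent between vowels /u/ and /e/, so it voices to [v]. /xuhiipkifoufeifv/ → xuhiipkivouveifv.
Rule 2 (high vowel syncope): /u/ is a high vowel flanked by voiceless consonants /x/ and /h/, so it deletes. /xuhiipkivouveifv/ → xhiipkivouveifv.
Rule 3 (stop-cluster i-epenthesis): /p/ and /k/ form a stop–stop cluster, so [i] is inserted between them. /xhiipkivouveifv/ → xhiipikivouveifv.
Rule 4 (final cluster simplification): /v/ is the second consonant of a word-final cluster /fv/, so it deletes. /xhiipikivouveifv/ → xhiipikivouveif.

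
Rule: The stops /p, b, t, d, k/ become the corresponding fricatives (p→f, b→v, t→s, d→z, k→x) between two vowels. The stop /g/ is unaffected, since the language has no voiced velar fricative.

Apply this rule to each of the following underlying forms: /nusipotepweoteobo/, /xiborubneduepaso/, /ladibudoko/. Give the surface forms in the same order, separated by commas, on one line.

nusifosepweoseovo, xivorubnezuefaso, lazivuzoxo

/nusipotepweoteobo/: /p/ is a stop between vowels /i/ and /o/, so it spirantizes to the fricative [f]. /t/ is a stop between vowels /o/ and /e/, so it spirantizes to the fricative [s]. /t/ is a stop between vowels /o/ and /e/, so it spirantizes to the fricative [s]. /b/ is a stop between vowels /o/ and /o/, so it spirantizes to the fricative [v]. → [nusifosepweoseovo].
/xiborubneduepaso/: /b/ is a stop between vowels /i/ and /o/, so it spirantizes to the fricative [v]. /d/ is a stop between vowels /e/ and /u/, so it spirantizes to the fricative [z]. /p/ is a stop between vowels /e/ and /a/, so it spirantizes to the fricative [f]. → [xivorubnezuefaso].
/ladibudoko/: /d/ is a stop between vowels /a/ and /i/, so it spirantizes to the fricative [z]. /b/ is a stop between vowels /i/ and /u/, so it spirantizes to the fricative [v]. /d/ is a stop between vowels /u/ and /o/, so it spirantizes to the fricative [z]. /k/ is a stop between vowels /o/ and /o/, so it spirantizes to the fricative [x]. → [lazivuzoxo].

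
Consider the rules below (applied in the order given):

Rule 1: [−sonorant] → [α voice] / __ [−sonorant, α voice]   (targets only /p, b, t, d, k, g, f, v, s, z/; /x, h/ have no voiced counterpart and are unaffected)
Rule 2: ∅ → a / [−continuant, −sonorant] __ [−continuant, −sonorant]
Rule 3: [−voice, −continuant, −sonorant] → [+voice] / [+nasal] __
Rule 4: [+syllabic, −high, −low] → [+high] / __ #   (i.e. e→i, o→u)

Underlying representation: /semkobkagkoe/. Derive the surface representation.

Rule 1 (regressive voicing assimilation): /b/ precedes the voiceless obstruent /k/, so it devoices to [p] by assimilation. /g/ precedes the voiceless obstruent /k/, so it devoices to [k] by assimilation. /semkobkagkoe/ → semkopkakkoe.
Rule 2 (stop-cluster a-epenthesis): /p/ and /k/ form a stop–stop cluster, so [a] is inserted between them. /k/ and /k/ form a stop–stop cluster, so [a] is inserted between them. /semkopkakkoe/ → semkopakakakoe.
Rule 3 (post-nasal voicing): /k/ is a voiceless stop immediately after the nasal /m/, so it voices to [g]. /semkopakakakoe/ → semgopakakakoe.
Rule 4 (final vowel raising): /e/ is a mid vowel in word-final position, so it raises to [i]. /semgopakakakoe/ → semgopakakakoi.

semgopakakakoi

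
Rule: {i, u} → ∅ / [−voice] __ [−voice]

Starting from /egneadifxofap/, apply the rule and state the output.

No segment of /egneadifxofap/ meets the structural description of the rule, so the form surfaces unchanged.

egneadifxofap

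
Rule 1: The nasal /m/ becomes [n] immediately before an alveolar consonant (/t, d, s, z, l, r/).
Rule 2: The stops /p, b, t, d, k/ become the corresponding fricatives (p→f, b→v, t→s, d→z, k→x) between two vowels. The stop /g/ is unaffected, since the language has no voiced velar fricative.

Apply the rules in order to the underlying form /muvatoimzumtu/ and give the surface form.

muvasoinzuntu

Rule 1 (nasal place assimilation): /m/ precedes the alveolar consonant /z/, so it assimilates in place to [n]. /m/ precedes the alveolar consonant /t/, so it assimilates in place to [n]. /muvatoimzumtu/ → muvatoinzuntu.
Rule 2 (intervocalic spirantization): /t/ is a stop between vowels /a/ and /o/, so it spirantizes to the fricative [s]. /muvatoinzuntu/ → muvasoinzuntu.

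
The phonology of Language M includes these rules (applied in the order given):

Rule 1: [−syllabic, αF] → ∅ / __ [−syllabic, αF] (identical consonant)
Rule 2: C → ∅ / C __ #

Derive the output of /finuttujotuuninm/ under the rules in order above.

finutujotuunin

Rule 1 (degemination): /tt/ is a geminate; the first /t/ deletes. /finuttujotuuninm/ → finutujotuuninm.
Rule 2 (final cluster simplification): /m/ is the second consonant of a word-final cluster /nm/, so it deletes. /finutujotuuninm/ → finutujotuunin.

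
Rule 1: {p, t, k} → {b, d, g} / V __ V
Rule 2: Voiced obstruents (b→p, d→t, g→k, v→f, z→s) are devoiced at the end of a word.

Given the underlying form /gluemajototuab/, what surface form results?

gluemajododuap

Rule 1 (intervocalic voicing): /t/ is a voiceless stop between vowels /o/ and /o/, so it voices to [d]. /t/ is a voiceless stop between vowels /o/ and /u/, so it voices to [d]. /gluemajototuab/ → gluemajododuab.
Rule 2 (final devoicing): /b/ is a voiced obstruent in word-final position, so it devoices to [p]. /gluemajododuab/ → gluemajododuap.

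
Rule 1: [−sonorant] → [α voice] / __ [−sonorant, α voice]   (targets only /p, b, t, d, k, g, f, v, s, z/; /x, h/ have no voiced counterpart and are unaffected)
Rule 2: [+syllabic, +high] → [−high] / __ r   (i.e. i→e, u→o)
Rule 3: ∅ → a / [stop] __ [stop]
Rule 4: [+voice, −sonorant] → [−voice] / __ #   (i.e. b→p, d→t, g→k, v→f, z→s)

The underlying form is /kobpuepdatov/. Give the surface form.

Rule 1 (regressive voicing assimilation): /b/ precedes the voiceless obstruent /p/, so it devoices to [p] by assimilation. /p/ precedes the voiced obstruent /d/, so it voices to [b] by assimilation. /kobpuepdatov/ → koppuebdatov.
Rule 2 (pre-rhotic lowering): no segment meets the environment; /koppuebdatov/ is unchanged.
Rule 3 (stop-cluster a-epenthesis): /p/ and /p/ form a stop–stop cluster, so [a] is inserted between them. /b/ and /d/ form a stop–stop cluster, so [a] is inserted between them. /koppuebdatov/ → kopapuebadatov.
Rule 4 (final devoicing): /v/ is a voiced obstruent in word-final position, so it devoices to [f]. /kopapuebadatov/ → kopapuebadatof.

kopapuebadatof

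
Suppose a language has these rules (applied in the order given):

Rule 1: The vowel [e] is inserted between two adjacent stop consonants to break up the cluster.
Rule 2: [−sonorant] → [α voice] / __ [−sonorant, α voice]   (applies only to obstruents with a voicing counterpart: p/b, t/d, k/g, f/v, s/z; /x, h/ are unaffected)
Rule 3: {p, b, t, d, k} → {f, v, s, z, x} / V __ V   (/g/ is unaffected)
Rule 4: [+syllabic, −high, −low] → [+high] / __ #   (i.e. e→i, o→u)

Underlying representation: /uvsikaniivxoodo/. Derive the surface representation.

ufsixaniifxoozu

Rule 1 (stop-cluster e-epenthesis): no segment meets the environment; /uvsikaniivxoodo/ is unchanged.
Rule 2 (regressive voicing assimilation): /v/ precedes the voiceless obstruent /s/, so it devoices to [f] by assimilation. /v/ precedes the voiceless obstruent /x/, so it devoices to [f] by assimilation. /uvsikaniivxoodo/ → ufsikaniifxoodo.
Rule 3 (intervocalic spirantization): /k/ is a stop between vowels /i/ and /a/, so it spirantizes to the fricative [x]. /d/ is a stop between vowels /o/ and /o/, so it spirantizes to the fricative [z]. /ufsikaniifxoodo/ → ufsixaniifxoozo.
Rule 4 (final vowel raising): /o/ is a mid vowel in word-final position, so it raises to [u]. /ufsixaniifxoozo/ → ufsixaniifxoozu.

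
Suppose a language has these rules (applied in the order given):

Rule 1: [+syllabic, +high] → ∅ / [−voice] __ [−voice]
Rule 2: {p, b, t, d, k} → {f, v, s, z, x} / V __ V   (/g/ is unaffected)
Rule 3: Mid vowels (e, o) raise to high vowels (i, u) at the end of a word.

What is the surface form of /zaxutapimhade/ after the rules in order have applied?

zaxtafimhazi

Rule 1 (high vowel syncope): /u/ is a high vowel flanked by voiceless consonants /x/ and /t/, so it deletes. /zaxutapimhade/ → zaxtapimhade.
Rule 2 (intervocalic spirantization): /p/ is a stop between vowels /a/ and /i/, so it spirantizes to the fricative [f]. /d/ is a stop between vowels /a/ and /e/, so it spirantizes to the fricative [z]. /zaxtapimhade/ → zaxtafimhaze.
Rule 3 (final vowel raising): /e/ is a mid vowel in word-final position, so it raises to [i]. /zaxtafimhaze/ → zaxtafimhazi.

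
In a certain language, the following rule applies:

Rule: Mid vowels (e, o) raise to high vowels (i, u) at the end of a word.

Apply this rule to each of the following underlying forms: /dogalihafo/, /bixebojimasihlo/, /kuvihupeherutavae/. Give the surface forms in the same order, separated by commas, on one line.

dogalihafu, bixebojimasihlu, kuvihupeherutavai

/dogalihafo/: /o/ is a mid vowel in word-final position, so it raises to [u]. → [dogalihafu].
/bixebojimasihlo/: /o/ is a mid vowel in word-final position, so it raises to [u]. → [bixebojimasihlu].
/kuvihupeherutavae/: /e/ is a mid vowel in word-final position, so it raises to [i]. → [kuvihupeherutavai].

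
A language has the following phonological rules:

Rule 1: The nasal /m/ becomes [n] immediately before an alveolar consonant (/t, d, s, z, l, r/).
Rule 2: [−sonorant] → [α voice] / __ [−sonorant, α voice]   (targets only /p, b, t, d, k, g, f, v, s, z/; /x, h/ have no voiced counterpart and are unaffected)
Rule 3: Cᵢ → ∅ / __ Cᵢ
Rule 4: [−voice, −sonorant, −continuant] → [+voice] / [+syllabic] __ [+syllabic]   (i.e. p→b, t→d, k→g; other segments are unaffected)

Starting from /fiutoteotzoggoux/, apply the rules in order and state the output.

fiudodeodzogoux

Rule 1 (nasal place assimilation): no segment meets the environment; /fiutoteotzoggoux/ is unchanged.
Rule 2 (regressive voicing assimilation): /t/ precedes the voiced obstruent /z/, so it voices to [d] by assimilation. /fiutoteotzoggoux/ → fiutoteodzoggoux.
Rule 3 (degemination): /gg/ is a geminate; the first /g/ deletes. /fiutoteodzoggoux/ → fiutoteodzogoux.
Rule 4 (intervocalic voicing): /t/ is a voiceless stop between vowels /u/ and /o/, so it voices to [d]. /t/ is a voiceless stop between vowels /o/ and /e/, so it voices to [d]. /fiutoteodzogoux/ → fiudodeodzogoux.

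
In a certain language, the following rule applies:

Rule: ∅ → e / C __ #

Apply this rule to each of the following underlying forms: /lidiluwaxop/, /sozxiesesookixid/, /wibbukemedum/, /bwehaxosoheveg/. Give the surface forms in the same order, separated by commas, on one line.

/lidiluwaxop/: the form ends in the consonant /p/, so [e] is inserted word-finally. → [lidiluwaxope].
/sozxiesesookixid/: the form ends in the consonant /d/, so [e] is inserted word-finally. → [sozxiesesookixide].
/wibbukemedum/: the form ends in the consonant /m/, so [e] is inserted word-finally. → [wibbukemedume].
/bwehaxosoheveg/: the form ends in the consonant /g/, so [e] is inserted word-finally. → [bwehaxosohevege].

lidiluwaxope, sozxiesesookixide, wibbukemedume, bwehaxosohevege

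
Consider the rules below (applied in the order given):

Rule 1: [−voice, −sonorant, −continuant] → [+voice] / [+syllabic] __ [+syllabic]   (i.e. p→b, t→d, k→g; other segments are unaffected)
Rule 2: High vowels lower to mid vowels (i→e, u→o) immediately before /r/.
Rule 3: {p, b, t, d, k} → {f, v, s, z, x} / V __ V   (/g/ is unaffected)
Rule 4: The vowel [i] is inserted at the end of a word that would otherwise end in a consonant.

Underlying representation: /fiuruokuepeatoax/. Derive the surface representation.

Rule 1 (intervocalic voicing): /k/ is a voiceless stop between vowels /o/ and /u/, so it voices to [g]. /p/ is a voiceless stop between vowels /e/ and /e/, so it voices to [b]. /t/ is a voiceless stop between vowels /a/ and /o/, so it voices to [d]. /fiuruokuepeatoax/ → fiuruoguebeadoax.
Rule 2 (pre-rhotic lowering): /u/ is a high vowel immediately before /r/, so it lowers to [o]. /fiuruoguebeadoax/ → fioruoguebeadoax.
Rule 3 (intervocalic spirantization): /b/ is a stop between vowels /e/ and /e/, so it spirantizes to the fricative [v]. /d/ is a stop between vowels /a/ and /o/, so it spirantizes to the fricative [z]. /fioruoguebeadoax/ → fioruogueveazoax.
Rule 4 (final i-epenthesis): the form ends in the consonant /x/, so [i] is inserted word-finally. /fioruogueveazoax/ → fioruogueveazoaxi.

fioruogueveazoaxi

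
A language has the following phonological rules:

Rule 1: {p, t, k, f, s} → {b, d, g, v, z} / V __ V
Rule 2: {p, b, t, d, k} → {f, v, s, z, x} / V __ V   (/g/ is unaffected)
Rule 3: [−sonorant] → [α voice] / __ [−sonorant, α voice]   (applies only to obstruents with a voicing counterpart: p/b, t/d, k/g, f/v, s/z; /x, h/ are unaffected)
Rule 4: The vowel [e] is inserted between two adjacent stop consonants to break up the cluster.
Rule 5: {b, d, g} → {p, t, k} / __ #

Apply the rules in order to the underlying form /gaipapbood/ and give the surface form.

gaivabeboot

Rule 1 (intervocalic voicing): /p/ is a voiceless obstruent between vowels /i/ and /a/, so it voices to [b]. /gaipapbood/ → gaibapbood.
Rule 2 (intervocalic spirantization): /b/ is a stop between vowels /i/ and /a/, so it spirantizes to the fricative [v]. /gaibapbood/ → gaivapbood.
Rule 3 (regressive voicing assimilation): /p/ precedes the voiced obstruent /b/, so it voices to [b] by assimilation. /gaivapbood/ → gaivabbood.
Rule 4 (stop-cluster e-epenthesis): /b/ and /b/ form a stop–stop cluster, so [e] is inserted between them. /gaivabbood/ → gaivabebood.
Rule 5 (final devoicing): /d/ is a voiced stop in word-final position, so it devoices to [t]. /gaivabebood/ → gaivabeboot.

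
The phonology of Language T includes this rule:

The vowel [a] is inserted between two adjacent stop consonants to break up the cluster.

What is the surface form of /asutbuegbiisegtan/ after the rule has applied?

asutabuegabiisegatan

/t/ and /b/ form a stop–stop cluster, so [a] is inserted between them.
/g/ and /b/ form a stop–stop cluster, so [a] is inserted between them.
/g/ and /t/ form a stop–stop cluster, so [a] is inserted between them.
Surface form: [asutabuegabiisegatan].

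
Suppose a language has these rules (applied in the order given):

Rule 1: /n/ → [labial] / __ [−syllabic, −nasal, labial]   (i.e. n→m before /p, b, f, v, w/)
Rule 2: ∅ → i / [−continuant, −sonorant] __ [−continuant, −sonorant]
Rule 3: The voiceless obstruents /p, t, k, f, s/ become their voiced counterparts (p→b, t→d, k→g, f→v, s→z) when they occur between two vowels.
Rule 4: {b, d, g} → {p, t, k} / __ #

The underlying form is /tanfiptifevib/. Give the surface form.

tamfibidivevip

Rule 1 (nasal place assimilation): /n/ precedes the labial consonant /f/, so it assimilates in place to [m]. /tanfiptifevib/ → tamfiptifevib.
Rule 2 (stop-cluster i-epenthesis): /p/ and /t/ form a stop–stop cluster, so [i] is inserted between them. /tamfiptifevib/ → tamfipitifevib.
Rule 3 (intervocalic voicing): /p/ is a voiceless obstruent between vowels /i/ and /i/, so it voices to [b]. /t/ is a voiceless obstruent between vowels /i/ and /i/, so it voices to [d]. /f/ is a voiceless obstruent between vowels /i/ and /e/, so it voices to [v]. /tamfipitifevib/ → tamfibidivevib.
Rule 4 (final devoicing): /b/ is a voiced stop in word-final position, so it devoices to [p]. /tamfibidivevib/ → tamfibidivevip.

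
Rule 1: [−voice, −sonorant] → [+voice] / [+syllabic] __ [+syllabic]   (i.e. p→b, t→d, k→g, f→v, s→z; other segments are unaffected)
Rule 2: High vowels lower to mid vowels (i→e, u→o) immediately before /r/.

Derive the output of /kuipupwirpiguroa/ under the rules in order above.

Rule 1 (intervocalic voicing): /p/ is a voiceless obstruent between vowels /i/ and /u/, so it voices to [b]. /kuipupwirpiguroa/ → kuibupwirpiguroa.
Rule 2 (pre-rhotic lowering): /i/ is a high vowel immediately before /r/, so it lowers to [e]. /u/ is a high vowel immediately before /r/, so it lowers to [o]. /kuibupwirpiguroa/ → kuibupwerpigoroa.

kuibupwerpigoroa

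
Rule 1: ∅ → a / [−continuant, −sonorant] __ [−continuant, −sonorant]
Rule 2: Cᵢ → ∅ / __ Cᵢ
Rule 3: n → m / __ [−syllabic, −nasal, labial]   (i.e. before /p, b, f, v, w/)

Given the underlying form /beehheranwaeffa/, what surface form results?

beeheramwaefa

Rule 1 (stop-cluster a-epenthesis): no segment meets the environment; /beehheranwaeffa/ is unchanged.
Rule 2 (degemination): /hh/ is a geminate; the first /h/ deletes. /ff/ is a geminate; the first /f/ deletes. /beehheranwaeffa/ → beeheranwaefa.
Rule 3 (nasal place assimilation): /n/ precedes the labial consonant /w/, so it assimilates in place to [m]. /beeheranwaefa/ → beeheramwaefa.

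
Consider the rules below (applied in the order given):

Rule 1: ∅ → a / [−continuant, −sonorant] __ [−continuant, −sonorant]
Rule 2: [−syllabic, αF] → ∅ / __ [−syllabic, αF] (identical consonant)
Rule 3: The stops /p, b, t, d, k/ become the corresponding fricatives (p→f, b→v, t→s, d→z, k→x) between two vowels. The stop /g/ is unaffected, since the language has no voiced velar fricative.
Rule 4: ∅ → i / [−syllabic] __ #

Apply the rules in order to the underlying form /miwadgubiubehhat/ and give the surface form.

miwazaguviuvehati

Rule 1 (stop-cluster a-epenthesis): /d/ and /g/ form a stop–stop cluster, so [a] is inserted between them. /miwadgubiubehhat/ → miwadagubiubehhat.
Rule 2 (degemination): /hh/ is a geminate; the first /h/ deletes. /miwadagubiubehhat/ → miwadagubiubehat.
Rule 3 (intervocalic spirantization): /d/ is a stop between vowels /a/ and /a/, so it spirantizes to the fricative [z]. /b/ is a stop between vowels /u/ and /i/, so it spirantizes to the fricative [v]. /b/ is a stop between vowels /u/ and /e/, so it spirantizes to the fricative [v]. /miwadagubiubehat/ → miwazaguviuvehat.
Rule 4 (final i-epenthesis): the form ends in the consonant /t/, so [i] is inserted word-finally. /miwazaguviuvehat/ → miwazaguviuvehati.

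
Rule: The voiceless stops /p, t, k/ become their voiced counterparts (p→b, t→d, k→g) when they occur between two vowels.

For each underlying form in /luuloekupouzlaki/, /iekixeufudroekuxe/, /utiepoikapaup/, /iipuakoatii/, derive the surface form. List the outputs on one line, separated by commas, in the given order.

/luuloekupouzlaki/: /k/ is a voiceless stop between vowels /e/ and /u/, so it voices to [g]. /p/ is a voiceless stop between vowels /u/ and /o/, so it voices to [b]. /k/ is a voiceless stop between vowels /a/ and /i/, so it voices to [g]. → [luuloegubouzlagi].
/iekixeufudroekuxe/: /k/ is a voiceless stop between vowels /e/ and /i/, so it voices to [g]. /k/ is a voiceless stop between vowels /e/ and /u/, so it voices to [g]. → [iegixeufudroeguxe].
/utiepoikapaup/: /t/ is a voiceless stop between vowels /u/ and /i/, so it voices to [d]. /p/ is a voiceless stop between vowels /e/ and /o/, so it voices to [b]. /k/ is a voiceless stop between vowels /i/ and /a/, so it voices to [g]. /p/ is a voiceless stop between vowels /a/ and /a/, so it voices to [b]. → [udieboigabaup].
/iipuakoatii/: /p/ is a voiceless stop between vowels /i/ and /u/, so it voices to [b]. /k/ is a voiceless stop between vowels /a/ and /o/, so it voices to [g]. /t/ is a voiceless stop between vowels /a/ and /i/, so it voices to [d]. → [iibuagoadii].

luuloegubouzlagi, iegixeufudroeguxe, udieboigabaup, iibuagoadii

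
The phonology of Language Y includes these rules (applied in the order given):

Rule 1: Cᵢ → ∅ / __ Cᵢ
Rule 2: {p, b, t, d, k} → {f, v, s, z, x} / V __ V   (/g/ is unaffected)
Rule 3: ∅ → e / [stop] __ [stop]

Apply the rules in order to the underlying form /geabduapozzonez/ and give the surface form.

Rule 1 (degemination): /zz/ is a geminate; the first /z/ deletes. /geabduapozzonez/ → geabduapozonez.
Rule 2 (intervocalic spirantization): /p/ is a stop between vowels /a/ and /o/, so it spirantizes to the fricative [f]. /geabduapozonez/ → geabduafozonez.
Rule 3 (stop-cluster e-epenthesis): /b/ and /d/ form a stop–stop cluster, so [e] is inserted between them. /geabduafozonez/ → geabeduafozonez.

geabeduafozonez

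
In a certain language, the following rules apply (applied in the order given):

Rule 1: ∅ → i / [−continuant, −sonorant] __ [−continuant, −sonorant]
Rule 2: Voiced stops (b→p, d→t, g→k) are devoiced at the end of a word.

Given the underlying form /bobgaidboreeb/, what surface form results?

Rule 1 (stop-cluster i-epenthesis): /b/ and /g/ form a stop–stop cluster, so [i] is inserted between them. /d/ and /b/ form a stop–stop cluster, so [i] is inserted between them. /bobgaidboreeb/ → bobigaidiboreeb.
Rule 2 (final devoicing): /b/ is a voiced stop in word-final position, so it devoices to [p]. /bobigaidiboreeb/ → bobigaidiboreep.

bobigaidiboreep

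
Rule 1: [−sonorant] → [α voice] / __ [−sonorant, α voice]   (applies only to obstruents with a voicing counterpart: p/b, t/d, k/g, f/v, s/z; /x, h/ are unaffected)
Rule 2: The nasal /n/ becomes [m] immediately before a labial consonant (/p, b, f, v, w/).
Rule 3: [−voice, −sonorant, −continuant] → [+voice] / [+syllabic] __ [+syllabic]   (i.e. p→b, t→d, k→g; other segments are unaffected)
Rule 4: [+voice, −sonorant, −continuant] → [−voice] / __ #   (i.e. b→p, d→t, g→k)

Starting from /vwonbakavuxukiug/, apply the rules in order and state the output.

vwombagavuxugiuk

Rule 1 (regressive voicing assimilation): no segment meets the environment; /vwonbakavuxukiug/ is unchanged.
Rule 2 (nasal place assimilation): /n/ precedes the labial consonant /b/, so it assimilates in place to [m]. /vwonbakavuxukiug/ → vwombakavuxukiug.
Rule 3 (intervocalic voicing): /k/ is a voiceless stop between vowels /a/ and /a/, so it voices to [g]. /k/ is a voiceless stop between vowels /u/ and /i/, so it voices to [g]. /vwombakavuxukiug/ → vwombagavuxugiug.
Rule 4 (final devoicing): /g/ is a voiced stop in word-final position, so it devoices to [k]. /vwombagavuxugiug/ → vwombagavuxugiuk.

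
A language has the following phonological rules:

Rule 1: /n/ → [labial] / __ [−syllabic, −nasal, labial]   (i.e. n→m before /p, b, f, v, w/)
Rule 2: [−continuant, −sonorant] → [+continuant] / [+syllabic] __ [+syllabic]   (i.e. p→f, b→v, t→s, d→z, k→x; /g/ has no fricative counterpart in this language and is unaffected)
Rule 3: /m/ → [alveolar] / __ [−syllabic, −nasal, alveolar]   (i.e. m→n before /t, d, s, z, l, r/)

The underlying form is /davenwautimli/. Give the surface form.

davemwausinli

Rule 1 (nasal place assimilation): /n/ precedes the labial consonant /w/, so it assimilates in place to [m]. /davenwautimli/ → davemwautimli.
Rule 2 (intervocalic spirantization): /t/ is a stop between vowels /u/ and /i/, so it spirantizes to the fricative [s]. /davemwautimli/ → davemwausimli.
Rule 3 (nasal place assimilation): /m/ precedes the alveolar consonant /l/, so it assimilates in place to [n]. /davemwausimli/ → davemwausinli.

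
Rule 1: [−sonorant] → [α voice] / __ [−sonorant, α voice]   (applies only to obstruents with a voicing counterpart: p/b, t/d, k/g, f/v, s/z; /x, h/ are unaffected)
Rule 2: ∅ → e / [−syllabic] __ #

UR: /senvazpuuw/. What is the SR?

senvaspuuwe

Rule 1 (regressive voicing assimilation): /z/ precedes the voiceless obstruent /p/, so it devoices to [s] by assimilation. /senvazpuuw/ → senvaspuuw.
Rule 2 (final e-epenthesis): the form ends in the consonant /w/, so [e] is inserted word-finally. /senvaspuuw/ → senvaspuuwe.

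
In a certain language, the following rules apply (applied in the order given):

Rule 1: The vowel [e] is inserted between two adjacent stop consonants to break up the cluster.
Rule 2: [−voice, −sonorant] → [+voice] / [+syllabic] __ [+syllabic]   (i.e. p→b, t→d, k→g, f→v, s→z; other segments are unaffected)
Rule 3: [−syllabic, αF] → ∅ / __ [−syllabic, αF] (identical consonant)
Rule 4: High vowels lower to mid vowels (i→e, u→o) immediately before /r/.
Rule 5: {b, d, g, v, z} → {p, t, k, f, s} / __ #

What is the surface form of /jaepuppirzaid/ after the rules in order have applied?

jaebubeberzait

Rule 1 (stop-cluster e-epenthesis): /p/ and /p/ form a stop–stop cluster, so [e] is inserted between them. /jaepuppirzaid/ → jaepupepirzaid.
Rule 2 (intervocalic voicing): /p/ is a voiceless obstruent between vowels /e/ and /u/, so it voices to [b]. /p/ is a voiceless obstruent between vowels /u/ and /e/, so it voices to [b]. /p/ is a voiceless obstruent between vowels /e/ and /i/, so it voices to [b]. /jaepupepirzaid/ → jaebubebirzaid.
Rule 3 (degemination): no segment meets the environment; /jaebubebirzaid/ is unchanged.
Rule 4 (pre-rhotic lowering): /i/ is a high vowel immediately before /r/, so it lowers to [e]. /jaebubebirzaid/ → jaebubeberzaid.
Rule 5 (final devoicing): /d/ is a voiced obstruent in word-final position, so it devoices to [t]. /jaebubeberzaid/ → jaebubeberzait.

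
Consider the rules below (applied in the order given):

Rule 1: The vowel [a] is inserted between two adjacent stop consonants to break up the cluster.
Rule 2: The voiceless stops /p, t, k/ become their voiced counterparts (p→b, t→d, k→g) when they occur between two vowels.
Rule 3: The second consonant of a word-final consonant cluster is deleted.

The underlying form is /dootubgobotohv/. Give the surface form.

doodubagobodoh

Rule 1 (stop-cluster a-epenthesis): /b/ and /g/ form a stop–stop cluster, so [a] is inserted between them. /dootubgobotohv/ → dootubagobotohv.
Rule 2 (intervocalic voicing): /t/ is a voiceless stop between vowels /o/ and /u/, so it voices to [d]. /t/ is a voiceless stop between vowels /o/ and /o/, so it voices to [d]. /dootubagobotohv/ → doodubagobodohv.
Rule 3 (final cluster simplification): /v/ is the second consonant of a word-final cluster /hv/, so it deletes. /doodubagobodohv/ → doodubagobodoh.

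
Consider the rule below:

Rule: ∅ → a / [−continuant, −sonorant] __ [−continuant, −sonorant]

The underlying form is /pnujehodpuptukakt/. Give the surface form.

pnujehodapupatukakat

/d/ and /p/ form a stop–stop cluster, so [a] is inserted between them.
/p/ and /t/ form a stop–stop cluster, so [a] is inserted between them.
/k/ and /t/ form a stop–stop cluster, so [a] is inserted between them.
Surface form: [pnujehodapupatukakat].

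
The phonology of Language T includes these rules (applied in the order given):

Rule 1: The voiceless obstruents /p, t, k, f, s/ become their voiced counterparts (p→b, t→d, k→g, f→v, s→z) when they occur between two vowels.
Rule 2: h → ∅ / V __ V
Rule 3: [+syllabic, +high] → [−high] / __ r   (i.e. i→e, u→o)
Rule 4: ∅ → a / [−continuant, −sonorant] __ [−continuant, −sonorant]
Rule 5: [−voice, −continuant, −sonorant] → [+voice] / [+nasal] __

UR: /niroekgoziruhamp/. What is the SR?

neroekagozeruamb

Rule 1 (intervocalic voicing): no segment meets the environment; /niroekgoziruhamp/ is unchanged.
Rule 2 (intervocalic h-deletion): /h/ occurs between vowels /u/ and /a/, so it deletes. /niroekgoziruhamp/ → niroekgoziruamp.
Rule 3 (pre-rhotic lowering): /i/ is a high vowel immediately before /r/, so it lowers to [e]. /i/ is a high vowel immediately before /r/, so it lowers to [e]. /niroekgoziruamp/ → neroekgozeruamp.
Rule 4 (stop-cluster a-epenthesis): /k/ and /g/ form a stop–stop cluster, so [a] is inserted between them. /neroekgozeruamp/ → neroekagozeruamp.
Rule 5 (post-nasal voicing): /p/ is a voiceless stop immediately after the nasal /m/, so it voices to [b]. /neroekagozeruamp/ → neroekagozeruamb.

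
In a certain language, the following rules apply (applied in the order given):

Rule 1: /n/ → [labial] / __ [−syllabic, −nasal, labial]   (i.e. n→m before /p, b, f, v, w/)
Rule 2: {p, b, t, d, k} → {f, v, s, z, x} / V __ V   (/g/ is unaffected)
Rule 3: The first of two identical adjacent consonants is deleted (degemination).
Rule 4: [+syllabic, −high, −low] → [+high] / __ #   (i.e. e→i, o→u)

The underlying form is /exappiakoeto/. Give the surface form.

exapiaxoesu

Rule 1 (nasal place assimilation): no segment meets the environment; /exappiakoeto/ is unchanged.
Rule 2 (intervocalic spirantization): /k/ is a stop between vowels /a/ and /o/, so it spirantizes to the fricative [x]. /t/ is a stop between vowels /e/ and /o/, so it spirantizes to the fricative [s]. /exappiakoeto/ → exappiaxoeso.
Rule 3 (degemination): /pp/ is a geminate; the first /p/ deletes. /exappiaxoeso/ → exapiaxoeso.
Rule 4 (final vowel raising): /o/ is a mid vowel in word-final position, so it raises to [u]. /exapiaxoeso/ → exapiaxoesu.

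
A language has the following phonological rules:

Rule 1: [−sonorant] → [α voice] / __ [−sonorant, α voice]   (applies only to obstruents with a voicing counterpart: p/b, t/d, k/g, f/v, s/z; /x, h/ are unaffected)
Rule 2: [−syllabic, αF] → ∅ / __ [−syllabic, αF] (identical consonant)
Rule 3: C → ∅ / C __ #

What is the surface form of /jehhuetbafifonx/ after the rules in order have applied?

jehuedbafifon

Rule 1 (regressive voicing assimilation): /t/ precedes the voiced obstruent /b/, so it voices to [d] by assimilation. /jehhuetbafifonx/ → jehhuedbafifonx.
Rule 2 (degemination): /hh/ is a geminate; the first /h/ deletes. /jehhuedbafifonx/ → jehuedbafifonx.
Rule 3 (final cluster simplification): /x/ is the second consonant of a word-final cluster /nx/, so it deletes. /jehuedbafifonx/ → jehuedbafifon.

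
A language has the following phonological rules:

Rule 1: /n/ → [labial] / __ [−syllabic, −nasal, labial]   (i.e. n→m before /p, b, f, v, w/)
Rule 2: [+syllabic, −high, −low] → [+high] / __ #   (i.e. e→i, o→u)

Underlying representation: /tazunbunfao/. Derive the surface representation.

tazumbumfau

Rule 1 (nasal place assimilation): /n/ precedes the labial consonant /b/, so it assimilates in place to [m]. /n/ precedes the labial consonant /f/, so it assimilates in place to [m]. /tazunbunfao/ → tazumbumfao.
Rule 2 (final vowel raising): /o/ is a mid vowel in word-final position, so it raises to [u]. /tazumbumfao/ → tazumbumfau.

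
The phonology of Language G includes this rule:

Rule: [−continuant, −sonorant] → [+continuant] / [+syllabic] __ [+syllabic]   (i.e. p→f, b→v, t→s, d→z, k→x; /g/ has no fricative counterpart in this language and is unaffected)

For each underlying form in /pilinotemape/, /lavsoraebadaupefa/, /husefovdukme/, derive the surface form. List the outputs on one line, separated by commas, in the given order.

pilinosemafe, lavsoraevazaufefa, husefovdukme

/pilinotemape/: /t/ is a stop between vowels /o/ and /e/, so it spirantizes to the fricative [s]. /p/ is a stop between vowels /a/ and /e/, so it spirantizes to the fricative [f]. → [pilinosemafe].
/lavsoraebadaupefa/: /b/ is a stop between vowels /e/ and /a/, so it spirantizes to the fricative [v]. /d/ is a stop between vowels /a/ and /a/, so it spirantizes to the fricative [z]. /p/ is a stop between vowels /u/ and /e/, so it spirantizes to the fricative [f]. → [lavsoraevazaufefa].
/husefovdukme/: the rule's environment is not met; surfaces unchanged as [husefovdukme].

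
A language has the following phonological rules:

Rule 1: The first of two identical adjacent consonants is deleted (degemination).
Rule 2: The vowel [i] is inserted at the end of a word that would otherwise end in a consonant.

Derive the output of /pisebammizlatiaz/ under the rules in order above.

pisebamizlatiazi

Rule 1 (degemination): /mm/ is a geminate; the first /m/ deletes. /pisebammizlatiaz/ → pisebamizlatiaz.
Rule 2 (final i-epenthesis): the form ends in the consonant /z/, so [i] is inserted word-finally. /pisebamizlatiaz/ → pisebamizlatiazi.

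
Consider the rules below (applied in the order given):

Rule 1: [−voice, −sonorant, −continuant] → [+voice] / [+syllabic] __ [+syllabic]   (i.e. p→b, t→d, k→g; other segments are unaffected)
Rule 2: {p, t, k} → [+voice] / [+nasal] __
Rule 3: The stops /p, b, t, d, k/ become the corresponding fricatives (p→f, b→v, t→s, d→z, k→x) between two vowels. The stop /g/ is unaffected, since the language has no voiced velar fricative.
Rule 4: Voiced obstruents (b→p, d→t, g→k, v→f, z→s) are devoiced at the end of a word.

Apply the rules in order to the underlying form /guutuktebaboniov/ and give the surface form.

guuzuktevavoniof

Rule 1 (intervocalic voicing): /t/ is a voiceless stop between vowels /u/ and /u/, so it voices to [d]. /guutuktebaboniov/ → guuduktebaboniov.
Rule 2 (post-nasal voicing): no segment meets the environment; /guuduktebaboniov/ is unchanged.
Rule 3 (intervocalic spirantization): /d/ is a stop between vowels /u/ and /u/, so it spirantizes to the fricative [z]. /b/ is a stop between vowels /e/ and /a/, so it spirantizes to the fricative [v]. /b/ is a stop between vowels /a/ and /o/, so it spirantizes to the fricative [v]. /guuduktebaboniov/ → guuzuktevavoniov.
Rule 4 (final devoicing): /v/ is a voiced obstruent in word-final position, so it devoices to [f]. /guuzuktevavoniov/ → guuzuktevavoniof.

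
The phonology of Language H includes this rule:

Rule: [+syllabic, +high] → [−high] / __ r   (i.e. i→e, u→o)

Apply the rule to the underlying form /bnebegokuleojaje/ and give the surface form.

No segment of /bnebegokuleojaje/ meets the structural description of the rule, so the form surfaces unchanged.

bnebegokuleojaje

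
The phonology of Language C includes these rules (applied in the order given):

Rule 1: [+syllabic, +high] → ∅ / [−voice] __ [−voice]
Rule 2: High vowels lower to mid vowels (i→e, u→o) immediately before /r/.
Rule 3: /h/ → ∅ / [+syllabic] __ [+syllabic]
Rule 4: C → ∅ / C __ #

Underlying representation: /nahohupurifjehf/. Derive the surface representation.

naohporifjeh

Rule 1 (high vowel syncope): /u/ is a high vowel flanked by voiceless consonants /h/ and /p/, so it deletes. /nahohupurifjehf/ → nahohpurifjehf.
Rule 2 (pre-rhotic lowering): /u/ is a high vowel immediately before /r/, so it lowers to [o]. /nahohpurifjehf/ → nahohporifjehf.
Rule 3 (intervocalic h-deletion): /h/ occurs between vowels /a/ and /o/, so it deletes. /nahohporifjehf/ → naohporifjehf.
Rule 4 (final cluster simplification): /f/ is the second consonant of a word-final cluster /hf/, so it deletes. /naohporifjehf/ → naohporifjeh.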